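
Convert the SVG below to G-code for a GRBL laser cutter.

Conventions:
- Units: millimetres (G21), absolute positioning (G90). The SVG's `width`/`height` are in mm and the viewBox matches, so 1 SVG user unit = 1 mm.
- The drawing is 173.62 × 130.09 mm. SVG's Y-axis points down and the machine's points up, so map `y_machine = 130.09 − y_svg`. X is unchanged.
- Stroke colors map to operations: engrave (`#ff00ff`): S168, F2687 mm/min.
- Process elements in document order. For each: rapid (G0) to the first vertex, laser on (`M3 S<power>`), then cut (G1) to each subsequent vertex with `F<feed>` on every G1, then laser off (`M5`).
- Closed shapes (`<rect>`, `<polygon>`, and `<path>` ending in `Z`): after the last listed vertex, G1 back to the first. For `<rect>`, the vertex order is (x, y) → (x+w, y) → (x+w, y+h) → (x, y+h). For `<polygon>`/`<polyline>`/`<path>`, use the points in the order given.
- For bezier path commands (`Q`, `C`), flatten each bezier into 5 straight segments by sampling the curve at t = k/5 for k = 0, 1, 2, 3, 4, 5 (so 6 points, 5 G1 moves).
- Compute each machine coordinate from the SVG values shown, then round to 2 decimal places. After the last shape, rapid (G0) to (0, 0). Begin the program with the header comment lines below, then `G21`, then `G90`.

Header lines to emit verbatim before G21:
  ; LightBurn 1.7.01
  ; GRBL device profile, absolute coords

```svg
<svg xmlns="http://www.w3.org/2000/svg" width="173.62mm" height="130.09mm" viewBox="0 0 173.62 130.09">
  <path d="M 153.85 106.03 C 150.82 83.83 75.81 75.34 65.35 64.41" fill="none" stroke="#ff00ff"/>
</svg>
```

; LightBurn 1.7.01
; GRBL device profile, absolute coords
G21
G90
G0 X153.85 Y24.06
M3 S168
G1 X144.49 Y35.86 F2687
G1 X124.40 Y45.15 F2687
G1 X100.15 Y52.70 F2687
G1 X78.28 Y59.29 F2687
G1 X65.35 Y65.68 F2687
M5
G0 X0.00 Y0.00

1 u = 1 mm; y_m = 130.09 − y.

[1] `<path>` cubic bezier, #ff00ff→engrave S168 F2687: (153.85,24.06) → (144.49,35.86) → (124.40,45.15) → (100.15,52.70) → (78.28,59.29) → (65.35,65.68)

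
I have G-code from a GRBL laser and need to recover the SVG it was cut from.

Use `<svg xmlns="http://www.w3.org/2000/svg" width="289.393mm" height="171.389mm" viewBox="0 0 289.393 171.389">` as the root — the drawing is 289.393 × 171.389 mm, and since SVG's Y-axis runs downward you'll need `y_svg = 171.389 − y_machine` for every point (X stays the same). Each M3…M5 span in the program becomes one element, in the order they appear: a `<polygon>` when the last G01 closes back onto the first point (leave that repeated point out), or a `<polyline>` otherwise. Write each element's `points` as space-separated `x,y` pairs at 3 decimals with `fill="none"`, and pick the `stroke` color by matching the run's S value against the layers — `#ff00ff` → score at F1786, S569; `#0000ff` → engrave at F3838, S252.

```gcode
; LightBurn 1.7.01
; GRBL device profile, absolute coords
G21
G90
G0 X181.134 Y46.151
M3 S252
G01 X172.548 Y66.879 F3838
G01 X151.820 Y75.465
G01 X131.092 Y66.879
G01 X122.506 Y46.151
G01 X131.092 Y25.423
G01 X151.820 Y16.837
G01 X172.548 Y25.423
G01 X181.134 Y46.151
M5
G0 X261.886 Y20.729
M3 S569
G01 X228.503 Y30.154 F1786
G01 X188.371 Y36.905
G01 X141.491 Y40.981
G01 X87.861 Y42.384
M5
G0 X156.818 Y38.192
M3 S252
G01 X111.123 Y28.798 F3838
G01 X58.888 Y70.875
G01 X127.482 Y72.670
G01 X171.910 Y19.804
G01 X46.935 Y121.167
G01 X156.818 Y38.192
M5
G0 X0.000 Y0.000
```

<svg xmlns="http://www.w3.org/2000/svg" width="289.393mm" height="171.389mm" viewBox="0 0 289.393 171.389">
  <polygon points="181.134,125.238 172.548,104.510 151.820,95.924 131.092,104.510 122.506,125.238 131.092,145.966 151.820,154.552 172.548,145.966" fill="none" stroke="#0000ff"/>
  <polyline points="261.886,150.660 228.503,141.235 188.371,134.484 141.491,130.408 87.861,129.005" fill="none" stroke="#ff00ff"/>
  <polygon points="156.818,133.197 111.123,142.591 58.888,100.514 127.482,98.719 171.910,151.585 46.935,50.222" fill="none" stroke="#0000ff"/>
</svg>

Each laser-on run becomes one SVG element. Flip Y back into SVG space with y_svg = 171.389 − y_machine.

Run 1: power S252 maps to stroke `#0000ff` (engrave). The run returns to its start, so emit a `<polygon>` with points (Y-flipped): 181.134,125.238 172.548,104.510 151.820,95.924 131.092,104.510 122.506,125.238 131.092,145.966 151.820,154.552 172.548,145.966.

Run 2: power S569 maps to stroke `#ff00ff` (score). The run is open, so emit a `<polyline>` with points (Y-flipped): 261.886,150.660 228.503,141.235 188.371,134.484 141.491,130.408 87.861,129.005.

Run 3: S252 ⇒ engrave layer `#0000ff`. The run returns to its start, so emit a `<polygon>` with points (Y-flipped): 156.818,133.197 111.123,142.591 58.888,100.514 127.482,98.719 171.910,151.585 46.935,50.222.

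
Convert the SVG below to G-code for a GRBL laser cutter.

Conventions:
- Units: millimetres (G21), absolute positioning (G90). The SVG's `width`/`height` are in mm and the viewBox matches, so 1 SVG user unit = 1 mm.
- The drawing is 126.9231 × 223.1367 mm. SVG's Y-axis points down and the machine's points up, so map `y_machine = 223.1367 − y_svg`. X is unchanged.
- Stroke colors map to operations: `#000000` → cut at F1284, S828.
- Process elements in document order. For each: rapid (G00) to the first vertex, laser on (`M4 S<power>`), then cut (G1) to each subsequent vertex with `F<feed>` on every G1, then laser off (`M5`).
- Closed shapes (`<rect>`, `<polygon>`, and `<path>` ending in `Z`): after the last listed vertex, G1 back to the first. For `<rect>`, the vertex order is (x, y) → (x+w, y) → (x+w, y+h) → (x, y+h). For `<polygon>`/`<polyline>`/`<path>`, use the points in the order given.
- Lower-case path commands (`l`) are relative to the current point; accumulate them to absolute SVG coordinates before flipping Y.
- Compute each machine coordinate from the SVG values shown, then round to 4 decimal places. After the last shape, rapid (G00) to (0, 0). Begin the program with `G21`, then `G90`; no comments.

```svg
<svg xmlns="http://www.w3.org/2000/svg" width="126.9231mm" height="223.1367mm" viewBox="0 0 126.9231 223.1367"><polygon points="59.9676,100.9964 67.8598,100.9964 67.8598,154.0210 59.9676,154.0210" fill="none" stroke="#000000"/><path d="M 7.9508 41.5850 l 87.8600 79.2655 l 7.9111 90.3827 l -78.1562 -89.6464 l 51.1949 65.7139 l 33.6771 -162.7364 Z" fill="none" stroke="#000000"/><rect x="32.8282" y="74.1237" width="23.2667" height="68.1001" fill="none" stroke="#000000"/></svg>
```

Since the viewBox matches the mm dimensions, user units are millimetres directly. The only transform is the Y-flip y_m = 223.1367 − y_svg.

Shape 1 is a rectangle drawn with `<polygon>`. Its stroke #000000 means cut at S828, F1284. After flipping Y the toolpath is (59.9676,122.1403) → (67.8598,122.1403) → (67.8598,69.1157) → (59.9676,69.1157) → (59.9676,122.1403), returning to the start.

Shape 2 is a closed polygon drawn with `<path>`. Its stroke #000000 means cut at S828, F1284. After flipping Y the toolpath is (7.9508,181.5517) → (95.8108,102.2862) → (103.7219,11.9035) → (25.5657,101.5499) → (76.7606,35.8360) → (110.4377,198.5724) → (7.9508,181.5517), returning to the start.

Shape 3 is a rectangle drawn with `<rect>`. Its stroke #000000 means cut at S828, F1284. After flipping Y the toolpath is (32.8282,149.0130) → (56.0949,149.0130) → (56.0949,80.9129) → (32.8282,80.9129) → (32.8282,149.0130), returning to the start.

G21
G90
G00 X59.9676 Y122.1403
M4 S828
G1 X67.8598 Y122.1403 F1284
G1 X67.8598 Y69.1157 F1284
G1 X59.9676 Y69.1157 F1284
G1 X59.9676 Y122.1403 F1284
M5
G00 X7.9508 Y181.5517
M4 S828
G1 X95.8108 Y102.2862 F1284
G1 X103.7219 Y11.9035 F1284
G1 X25.5657 Y101.5499 F1284
G1 X76.7606 Y35.8360 F1284
G1 X110.4377 Y198.5724 F1284
G1 X7.9508 Y181.5517 F1284
M5
G00 X32.8282 Y149.0130
M4 S828
G1 X56.0949 Y149.0130 F1284
G1 X56.0949 Y80.9129 F1284
G1 X32.8282 Y80.9129 F1284
G1 X32.8282 Y149.0130 F1284
M5
G00 X0.0000 Y0.0000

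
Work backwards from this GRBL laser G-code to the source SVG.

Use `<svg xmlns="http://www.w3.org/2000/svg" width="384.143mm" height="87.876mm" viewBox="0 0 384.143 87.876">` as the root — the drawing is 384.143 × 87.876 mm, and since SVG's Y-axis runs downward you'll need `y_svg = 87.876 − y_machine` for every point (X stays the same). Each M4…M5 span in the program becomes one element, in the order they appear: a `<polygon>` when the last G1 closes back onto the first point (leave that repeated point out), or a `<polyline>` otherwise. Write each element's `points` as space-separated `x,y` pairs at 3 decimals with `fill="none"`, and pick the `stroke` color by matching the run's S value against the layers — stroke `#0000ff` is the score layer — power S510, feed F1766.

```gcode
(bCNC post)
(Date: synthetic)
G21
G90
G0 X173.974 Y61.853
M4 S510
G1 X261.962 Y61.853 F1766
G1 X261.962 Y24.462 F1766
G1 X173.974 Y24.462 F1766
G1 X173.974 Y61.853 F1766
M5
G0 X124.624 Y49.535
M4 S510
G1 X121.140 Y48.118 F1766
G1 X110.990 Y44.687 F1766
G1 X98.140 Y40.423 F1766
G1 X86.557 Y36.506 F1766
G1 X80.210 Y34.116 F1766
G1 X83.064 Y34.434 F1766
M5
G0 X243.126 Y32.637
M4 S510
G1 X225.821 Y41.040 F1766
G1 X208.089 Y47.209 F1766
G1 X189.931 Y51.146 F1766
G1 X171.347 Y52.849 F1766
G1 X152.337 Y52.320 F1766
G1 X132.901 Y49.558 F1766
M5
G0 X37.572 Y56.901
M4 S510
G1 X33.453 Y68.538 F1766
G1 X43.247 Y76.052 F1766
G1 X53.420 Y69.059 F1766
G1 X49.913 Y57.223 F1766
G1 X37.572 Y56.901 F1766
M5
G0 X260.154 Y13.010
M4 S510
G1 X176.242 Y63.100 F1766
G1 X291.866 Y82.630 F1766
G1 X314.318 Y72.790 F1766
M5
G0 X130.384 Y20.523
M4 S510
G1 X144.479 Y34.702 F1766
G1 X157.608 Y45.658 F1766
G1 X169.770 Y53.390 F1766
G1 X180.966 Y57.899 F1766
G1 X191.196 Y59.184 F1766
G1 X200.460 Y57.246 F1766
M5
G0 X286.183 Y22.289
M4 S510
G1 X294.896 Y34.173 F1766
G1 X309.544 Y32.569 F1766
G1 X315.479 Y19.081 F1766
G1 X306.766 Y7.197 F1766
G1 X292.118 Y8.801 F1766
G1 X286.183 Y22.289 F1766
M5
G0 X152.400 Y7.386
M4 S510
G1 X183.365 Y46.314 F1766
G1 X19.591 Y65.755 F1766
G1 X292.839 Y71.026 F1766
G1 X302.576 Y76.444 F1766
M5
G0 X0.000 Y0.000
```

<svg xmlns="http://www.w3.org/2000/svg" width="384.143mm" height="87.876mm" viewBox="0 0 384.143 87.876">
  <polygon points="173.974,26.023 261.962,26.023 261.962,63.414 173.974,63.414" fill="none" stroke="#0000ff"/>
  <polyline points="124.624,38.341 121.140,39.758 110.990,43.189 98.140,47.453 86.557,51.370 80.210,53.760 83.064,53.442" fill="none" stroke="#0000ff"/>
  <polyline points="243.126,55.239 225.821,46.836 208.089,40.667 189.931,36.730 171.347,35.027 152.337,35.556 132.901,38.318" fill="none" stroke="#0000ff"/>
  <polygon points="37.572,30.975 33.453,19.338 43.247,11.824 53.420,18.817 49.913,30.653" fill="none" stroke="#0000ff"/>
  <polyline points="260.154,74.866 176.242,24.776 291.866,5.246 314.318,15.086" fill="none" stroke="#0000ff"/>
  <polyline points="130.384,67.353 144.479,53.174 157.608,42.218 169.770,34.486 180.966,29.977 191.196,28.692 200.460,30.630" fill="none" stroke="#0000ff"/>
  <polygon points="286.183,65.587 294.896,53.703 309.544,55.307 315.479,68.795 306.766,80.679 292.118,79.075" fill="none" stroke="#0000ff"/>
  <polyline points="152.400,80.490 183.365,41.562 19.591,22.121 292.839,16.850 302.576,11.432" fill="none" stroke="#0000ff"/>
</svg>

y_svg = 87.876 − y_m. Every run uses S510, so all elements get stroke `#0000ff` (score).

[1] closed run; points: 173.974,26.023 261.962,26.023 261.962,63.414 173.974,63.414

[2] open run; points: 124.624,38.341 121.140,39.758 110.990,43.189 98.140,47.453 86.557,51.370 80.210,53.760 83.064,53.442

[3] open run; points: 243.126,55.239 225.821,46.836 208.089,40.667 189.931,36.730 171.347,35.027 152.337,35.556 132.901,38.318

[4] closed run; points: 37.572,30.975 33.453,19.338 43.247,11.824 53.420,18.817 49.913,30.653

[5] open run; points: 260.154,74.866 176.242,24.776 291.866,5.246 314.318,15.086

[6] open run; points: 130.384,67.353 144.479,53.174 157.608,42.218 169.770,34.486 180.966,29.977 191.196,28.692 200.460,30.630

[7] closed run; points: 286.183,65.587 294.896,53.703 309.544,55.307 315.479,68.795 306.766,80.679 292.118,79.075

[8] open run; points: 152.400,80.490 183.365,41.562 19.591,22.121 292.839,16.850 302.576,11.432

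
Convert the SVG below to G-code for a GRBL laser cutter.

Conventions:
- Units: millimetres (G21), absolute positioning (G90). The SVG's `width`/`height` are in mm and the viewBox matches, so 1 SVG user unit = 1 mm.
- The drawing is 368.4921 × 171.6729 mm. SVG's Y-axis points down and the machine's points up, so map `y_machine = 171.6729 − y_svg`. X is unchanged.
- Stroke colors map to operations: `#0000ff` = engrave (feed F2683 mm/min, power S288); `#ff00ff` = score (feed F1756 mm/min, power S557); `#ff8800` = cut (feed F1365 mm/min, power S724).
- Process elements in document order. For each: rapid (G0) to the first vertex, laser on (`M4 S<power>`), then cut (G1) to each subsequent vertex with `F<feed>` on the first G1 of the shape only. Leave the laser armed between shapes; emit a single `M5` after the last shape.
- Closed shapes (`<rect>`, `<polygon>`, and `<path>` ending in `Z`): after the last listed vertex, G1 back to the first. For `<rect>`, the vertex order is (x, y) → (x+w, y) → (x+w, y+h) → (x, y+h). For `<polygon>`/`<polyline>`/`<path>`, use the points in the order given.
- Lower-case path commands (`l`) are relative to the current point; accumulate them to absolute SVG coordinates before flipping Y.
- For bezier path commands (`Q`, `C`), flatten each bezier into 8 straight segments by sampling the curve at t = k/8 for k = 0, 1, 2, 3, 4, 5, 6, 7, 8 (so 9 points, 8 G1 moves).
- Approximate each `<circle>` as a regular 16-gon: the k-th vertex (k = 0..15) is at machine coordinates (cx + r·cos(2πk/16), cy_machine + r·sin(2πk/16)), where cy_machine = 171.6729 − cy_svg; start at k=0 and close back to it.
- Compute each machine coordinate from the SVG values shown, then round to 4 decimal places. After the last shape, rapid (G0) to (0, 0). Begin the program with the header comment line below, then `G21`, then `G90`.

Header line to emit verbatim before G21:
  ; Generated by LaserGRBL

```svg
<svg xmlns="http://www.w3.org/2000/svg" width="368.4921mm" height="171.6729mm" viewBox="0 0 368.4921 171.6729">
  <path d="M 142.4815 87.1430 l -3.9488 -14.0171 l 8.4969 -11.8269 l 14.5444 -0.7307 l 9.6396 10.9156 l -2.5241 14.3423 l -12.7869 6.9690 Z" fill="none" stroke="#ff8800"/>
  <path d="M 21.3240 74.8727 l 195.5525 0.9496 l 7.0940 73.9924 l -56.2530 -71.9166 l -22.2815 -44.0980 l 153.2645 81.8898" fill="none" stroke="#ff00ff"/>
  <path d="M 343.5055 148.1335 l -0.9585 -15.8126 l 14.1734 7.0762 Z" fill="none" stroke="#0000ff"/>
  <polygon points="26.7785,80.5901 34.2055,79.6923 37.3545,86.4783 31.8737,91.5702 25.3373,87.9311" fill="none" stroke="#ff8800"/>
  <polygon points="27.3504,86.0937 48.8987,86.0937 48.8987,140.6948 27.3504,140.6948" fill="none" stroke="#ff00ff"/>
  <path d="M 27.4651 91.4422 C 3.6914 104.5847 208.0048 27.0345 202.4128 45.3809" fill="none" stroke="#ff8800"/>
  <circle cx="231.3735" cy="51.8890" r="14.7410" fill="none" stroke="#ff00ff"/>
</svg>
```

; Generated by LaserGRBL
G21
G90
G0 X142.4815 Y84.5299
M4 S724
G1 X138.5327 Y98.5470 F1365
G1 X147.0296 Y110.3739
G1 X161.5740 Y111.1046
G1 X171.2136 Y100.1890
G1 X168.6895 Y85.8467
G1 X155.9026 Y78.8777
G1 X142.4815 Y84.5299
G0 X21.3240 Y96.8002
M4 S557
G1 X216.8765 Y95.8506 F1756
G1 X223.9705 Y21.8582
G1 X167.7175 Y93.7748
G1 X145.4360 Y137.8728
G1 X298.7005 Y55.9830
G0 X343.5055 Y23.5394
M4 S288
G1 X342.5470 Y39.3520 F2683
G1 X356.7204 Y32.2758
G1 X343.5055 Y23.5394
G0 X26.7785 Y91.0828
M4 S724
G1 X34.2055 Y91.9806 F1365
G1 X37.3545 Y85.1946
G1 X31.8737 Y80.1027
G1 X25.3373 Y83.7418
G1 X26.7785 Y91.0828
G0 X27.3504 Y85.5792
M4 S557
G1 X48.8987 Y85.5792 F1756
G1 X48.8987 Y30.9781
G1 X27.3504 Y30.9781
G1 X27.3504 Y85.5792
G0 X27.4651 Y80.2307
M4 S724
G1 X28.3861 Y79.1891 F1365
G1 X45.5575 Y84.4632
G1 X73.8467 Y93.8667
G1 X108.1208 Y105.2128
G1 X143.2472 Y116.3150
G1 X174.0932 Y124.9866
G1 X195.5259 Y129.0412
G1 X202.4128 Y126.2920
G0 X246.1145 Y119.7839
M4 S557
G1 X244.9924 Y125.4250 F1756
G1 X241.7970 Y130.2074
G1 X237.0146 Y133.4028
G1 X231.3735 Y134.5249
G1 X225.7324 Y133.4028
G1 X220.9500 Y130.2074
G1 X217.7546 Y125.4250
G1 X216.6325 Y119.7839
G1 X217.7546 Y114.1428
G1 X220.9500 Y109.3604
G1 X225.7324 Y106.1650
G1 X231.3735 Y105.0429
G1 X237.0146 Y106.1650
G1 X241.7970 Y109.3604
G1 X244.9924 Y114.1428
G1 X246.1145 Y119.7839
M5
G0 X0.0000 Y0.0000

Since the viewBox matches the mm dimensions, user units are millimetres directly. The only transform is the Y-flip y_m = 171.6729 − y_svg.

Shape 1 is a regular polygon drawn with `<path>`. Its stroke #ff8800 means cut at S724, F1365. After flipping Y the toolpath is (142.4815,84.5299) → (138.5327,98.5470) → (147.0296,110.3739) → (161.5740,111.1046) → (171.2136,100.1890) → (168.6895,85.8467) → (155.9026,78.8777) → (142.4815,84.5299), returning to the start.

Shape 2 is a open polyline drawn with `<path>`. Its stroke #ff00ff means score at S557, F1756. After flipping Y the toolpath is (21.3240,96.8002) → (216.8765,95.8506) → (223.9705,21.8582) → (167.7175,93.7748) → (145.4360,137.8728) → (298.7005,55.9830).

Shape 3 is a regular polygon drawn with `<path>`. Its stroke #0000ff means engrave at S288, F2683. After flipping Y the toolpath is (343.5055,23.5394) → (342.5470,39.3520) → (356.7204,32.2758) → (343.5055,23.5394), returning to the start.

Shape 4 is a regular polygon drawn with `<polygon>`. Its stroke #ff8800 means cut at S724, F1365. After flipping Y the toolpath is (26.7785,91.0828) → (34.2055,91.9806) → (37.3545,85.1946) → (31.8737,80.1027) → (25.3373,83.7418) → (26.7785,91.0828), returning to the start.

Shape 5 is a rectangle drawn with `<polygon>`. Its stroke #ff00ff means score at S557, F1756. After flipping Y the toolpath is (27.3504,85.5792) → (48.8987,85.5792) → (48.8987,30.9781) → (27.3504,30.9781) → (27.3504,85.5792), returning to the start.

Shape 6 is a cubic bezier drawn with `<path>`. Its stroke #ff8800 means cut at S724, F1365. After flipping Y the toolpath is (27.4651,80.2307) → (28.3861,79.1891) → (45.5575,84.4632) → (73.8467,93.8667) → (108.1208,105.2128) → (143.2472,116.3150) → (174.0932,124.9866) → (195.5259,129.0412) → (202.4128,126.2920).

Shape 7 is a circle drawn with `<circle>`. Its stroke #ff00ff means score at S557, F1756. After flipping Y the toolpath is (246.1145,119.7839) → (244.9924,125.4250) → (241.7970,130.2074) → (237.0146,133.4028) → (231.3735,134.5249) → (225.7324,133.4028) → (220.9500,130.2074) → (217.7546,125.4250) → (216.6325,119.7839) → (217.7546,114.1428) → (220.9500,109.3604) → (225.7324,106.1650) → (231.3735,105.0429) → (237.0146,106.1650) → (241.7970,109.3604) → (244.9924,114.1428) → (246.1145,119.7839), returning to the start.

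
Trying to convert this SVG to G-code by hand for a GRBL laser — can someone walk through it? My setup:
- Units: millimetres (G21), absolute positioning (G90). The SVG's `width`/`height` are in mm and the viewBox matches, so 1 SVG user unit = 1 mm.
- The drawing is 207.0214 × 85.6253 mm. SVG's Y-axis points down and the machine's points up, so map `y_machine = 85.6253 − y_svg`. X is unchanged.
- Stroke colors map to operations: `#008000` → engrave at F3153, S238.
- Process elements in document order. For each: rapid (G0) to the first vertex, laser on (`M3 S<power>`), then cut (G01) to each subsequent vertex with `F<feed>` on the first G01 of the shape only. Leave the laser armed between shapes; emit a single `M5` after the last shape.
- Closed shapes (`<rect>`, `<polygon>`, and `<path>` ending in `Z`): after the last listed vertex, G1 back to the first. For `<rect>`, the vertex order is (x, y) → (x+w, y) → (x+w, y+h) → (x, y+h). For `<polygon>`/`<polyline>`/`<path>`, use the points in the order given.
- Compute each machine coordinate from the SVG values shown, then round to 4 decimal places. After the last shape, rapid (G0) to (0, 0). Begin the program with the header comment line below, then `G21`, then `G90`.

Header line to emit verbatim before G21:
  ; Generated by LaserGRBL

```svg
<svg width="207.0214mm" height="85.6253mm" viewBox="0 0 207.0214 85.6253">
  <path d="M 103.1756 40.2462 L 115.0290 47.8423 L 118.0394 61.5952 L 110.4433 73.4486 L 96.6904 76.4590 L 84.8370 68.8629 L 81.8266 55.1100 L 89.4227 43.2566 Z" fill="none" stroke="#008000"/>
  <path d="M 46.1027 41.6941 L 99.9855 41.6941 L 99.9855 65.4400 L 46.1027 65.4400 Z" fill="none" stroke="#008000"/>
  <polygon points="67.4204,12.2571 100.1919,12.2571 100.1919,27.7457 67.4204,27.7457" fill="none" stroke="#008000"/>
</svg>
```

; Generated by LaserGRBL
G21
G90
G0 X103.1756 Y45.3791
M3 S238
G01 X115.0290 Y37.7830 F3153
G01 X118.0394 Y24.0301
G01 X110.4433 Y12.1767
G01 X96.6904 Y9.1663
G01 X84.8370 Y16.7624
G01 X81.8266 Y30.5153
G01 X89.4227 Y42.3687
G01 X103.1756 Y45.3791
G0 X46.1027 Y43.9312
M3 S238
G01 X99.9855 Y43.9312 F3153
G01 X99.9855 Y20.1853
G01 X46.1027 Y20.1853
G01 X46.1027 Y43.9312
G0 X67.4204 Y73.3682
M3 S238
G01 X100.1919 Y73.3682 F3153
G01 X100.1919 Y57.8796
G01 X67.4204 Y57.8796
G01 X67.4204 Y73.3682
M5
G0 X0.0000 Y0.0000

Since the viewBox matches the mm dimensions, user units are millimetres directly. The only transform is the Y-flip y_m = 85.6253 − y_svg.

Shape 1 is a regular polygon drawn with `<path>`. Its stroke #008000 means engrave at S238, F3153. After flipping Y the toolpath is (103.1756,45.3791) → (115.0290,37.7830) → (118.0394,24.0301) → (110.4433,12.1767) → (96.6904,9.1663) → (84.8370,16.7624) → (81.8266,30.5153) → (89.4227,42.3687) → (103.1756,45.3791), returning to the start.

Shape 2 is a rectangle drawn with `<path>`. Its stroke #008000 means engrave at S238, F3153. After flipping Y the toolpath is (46.1027,43.9312) → (99.9855,43.9312) → (99.9855,20.1853) → (46.1027,20.1853) → (46.1027,43.9312), returning to the start.

Shape 3 is a rectangle drawn with `<polygon>`. Its stroke #008000 means engrave at S238, F3153. After flipping Y the toolpath is (67.4204,73.3682) → (100.1919,73.3682) → (100.1919,57.8796) → (67.4204,57.8796) → (67.4204,73.3682), returning to the start.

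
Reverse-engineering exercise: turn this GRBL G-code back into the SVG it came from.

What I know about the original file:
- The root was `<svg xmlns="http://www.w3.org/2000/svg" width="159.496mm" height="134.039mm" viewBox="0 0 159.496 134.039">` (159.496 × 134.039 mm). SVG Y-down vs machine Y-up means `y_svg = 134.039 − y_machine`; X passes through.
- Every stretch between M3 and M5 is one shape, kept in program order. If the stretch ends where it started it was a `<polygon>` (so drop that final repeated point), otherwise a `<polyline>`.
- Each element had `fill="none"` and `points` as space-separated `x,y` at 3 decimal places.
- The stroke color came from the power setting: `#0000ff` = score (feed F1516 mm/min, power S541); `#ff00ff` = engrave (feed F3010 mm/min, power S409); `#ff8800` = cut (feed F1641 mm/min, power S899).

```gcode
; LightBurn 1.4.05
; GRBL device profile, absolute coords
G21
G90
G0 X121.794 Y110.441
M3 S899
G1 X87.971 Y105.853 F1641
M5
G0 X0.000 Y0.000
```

y_svg = 134.039 − y_m. Every run uses S899, so all elements get stroke `#ff8800` (cut).

[1] open run; points: 121.794,23.598 87.971,28.186

<svg xmlns="http://www.w3.org/2000/svg" width="159.496mm" height="134.039mm" viewBox="0 0 159.496 134.039">
  <polyline points="121.794,23.598 87.971,28.186" fill="none" stroke="#ff8800"/>
</svg>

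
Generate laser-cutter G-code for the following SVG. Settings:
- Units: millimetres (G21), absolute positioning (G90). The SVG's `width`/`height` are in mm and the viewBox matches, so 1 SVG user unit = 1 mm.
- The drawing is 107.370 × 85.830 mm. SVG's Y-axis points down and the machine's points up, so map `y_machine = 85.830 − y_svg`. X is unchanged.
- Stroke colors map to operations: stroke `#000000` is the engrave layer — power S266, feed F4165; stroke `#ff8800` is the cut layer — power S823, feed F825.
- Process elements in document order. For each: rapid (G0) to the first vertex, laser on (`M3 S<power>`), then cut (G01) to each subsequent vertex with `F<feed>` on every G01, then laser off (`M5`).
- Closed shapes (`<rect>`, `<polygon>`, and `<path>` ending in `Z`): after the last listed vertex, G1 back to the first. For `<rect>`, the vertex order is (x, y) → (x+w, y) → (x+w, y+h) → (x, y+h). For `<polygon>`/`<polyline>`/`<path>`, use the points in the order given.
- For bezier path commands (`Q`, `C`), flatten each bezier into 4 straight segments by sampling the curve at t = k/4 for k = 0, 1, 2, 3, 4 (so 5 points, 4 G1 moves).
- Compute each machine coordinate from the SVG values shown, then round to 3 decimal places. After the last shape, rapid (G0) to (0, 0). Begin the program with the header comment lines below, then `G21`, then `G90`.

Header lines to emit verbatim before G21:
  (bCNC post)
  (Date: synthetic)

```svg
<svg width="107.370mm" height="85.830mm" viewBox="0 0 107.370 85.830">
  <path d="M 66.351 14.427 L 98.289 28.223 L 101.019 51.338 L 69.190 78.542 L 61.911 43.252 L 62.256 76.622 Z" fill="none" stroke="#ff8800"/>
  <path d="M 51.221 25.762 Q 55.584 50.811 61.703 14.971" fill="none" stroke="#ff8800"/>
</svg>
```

(bCNC post)
(Date: synthetic)
G21
G90
G0 X66.351 Y71.403
M3 S823
G01 X98.289 Y57.607 F825
G01 X101.019 Y34.492 F825
G01 X69.190 Y7.288 F825
G01 X61.911 Y42.578 F825
G01 X62.256 Y9.208 F825
G01 X66.351 Y71.403 F825
M5
G0 X51.221 Y60.068
M3 S823
G01 X53.512 Y51.349 F825
G01 X56.023 Y50.241 F825
G01 X58.753 Y56.745 F825
G01 X61.703 Y70.859 F825
M5
G0 X0.000 Y0.000

Since the viewBox matches the mm dimensions, user units are millimetres directly. The only transform is the Y-flip y_m = 85.830 − y_svg.

Shape 1 is a closed polygon drawn with `<path>`. Its stroke #ff8800 means cut at S823, F825. After flipping Y the toolpath is (66.351,71.403) → (98.289,57.607) → (101.019,34.492) → (69.190,7.288) → (61.911,42.578) → (62.256,9.208) → (66.351,71.403), returning to the start.

Shape 2 is a quadratic bezier drawn with `<path>`. Its stroke #ff8800 means cut at S823, F825. After flipping Y the toolpath is (51.221,60.068) → (53.512,51.349) → (56.023,50.241) → (58.753,56.745) → (61.703,70.859).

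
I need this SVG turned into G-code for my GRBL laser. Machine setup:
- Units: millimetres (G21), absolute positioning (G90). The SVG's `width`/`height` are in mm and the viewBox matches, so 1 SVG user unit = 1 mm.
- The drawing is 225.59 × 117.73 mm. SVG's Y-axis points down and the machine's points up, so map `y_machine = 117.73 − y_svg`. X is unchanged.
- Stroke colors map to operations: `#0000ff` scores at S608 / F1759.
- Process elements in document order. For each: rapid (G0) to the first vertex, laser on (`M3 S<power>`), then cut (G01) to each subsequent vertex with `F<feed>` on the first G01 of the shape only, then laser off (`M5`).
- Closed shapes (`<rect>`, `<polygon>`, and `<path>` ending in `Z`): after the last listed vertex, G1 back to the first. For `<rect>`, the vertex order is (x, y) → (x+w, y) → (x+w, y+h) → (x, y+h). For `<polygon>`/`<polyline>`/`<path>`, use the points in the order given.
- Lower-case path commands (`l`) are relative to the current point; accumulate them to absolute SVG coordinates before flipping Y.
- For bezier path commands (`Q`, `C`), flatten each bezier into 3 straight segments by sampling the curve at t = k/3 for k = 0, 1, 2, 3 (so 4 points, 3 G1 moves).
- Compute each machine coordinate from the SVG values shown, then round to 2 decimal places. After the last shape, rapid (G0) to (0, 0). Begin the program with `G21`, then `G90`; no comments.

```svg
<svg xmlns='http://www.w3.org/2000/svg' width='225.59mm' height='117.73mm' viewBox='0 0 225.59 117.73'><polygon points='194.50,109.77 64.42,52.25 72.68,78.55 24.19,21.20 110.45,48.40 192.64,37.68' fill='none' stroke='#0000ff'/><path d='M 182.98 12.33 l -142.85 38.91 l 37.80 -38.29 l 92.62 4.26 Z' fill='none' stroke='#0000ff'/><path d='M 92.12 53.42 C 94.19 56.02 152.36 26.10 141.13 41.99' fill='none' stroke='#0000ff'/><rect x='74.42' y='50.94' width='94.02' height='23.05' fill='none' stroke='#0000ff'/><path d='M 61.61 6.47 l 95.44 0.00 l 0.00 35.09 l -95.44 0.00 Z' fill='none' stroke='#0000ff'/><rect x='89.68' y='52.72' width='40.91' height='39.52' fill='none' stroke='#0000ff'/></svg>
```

G21
G90
G0 X194.50 Y7.96
M3 S608
G01 X64.42 Y65.48 F1759
G01 X72.68 Y39.18
G01 X24.19 Y96.53
G01 X110.45 Y69.33
G01 X192.64 Y80.05
G01 X194.50 Y7.96
M5
G0 X182.98 Y105.40
M3 S608
G01 X40.13 Y66.49 F1759
G01 X77.93 Y104.78
G01 X170.55 Y100.52
G01 X182.98 Y105.40
M5
G0 X92.12 Y64.31
M3 S608
G01 X108.24 Y69.65 F1759
G01 X133.87 Y79.26
G01 X141.13 Y75.74
M5
G0 X74.42 Y66.79
M3 S608
G01 X168.44 Y66.79 F1759
G01 X168.44 Y43.74
G01 X74.42 Y43.74
G01 X74.42 Y66.79
M5
G0 X61.61 Y111.26
M3 S608
G01 X157.05 Y111.26 F1759
G01 X157.05 Y76.17
G01 X61.61 Y76.17
G01 X61.61 Y111.26
M5
G0 X89.68 Y65.01
M3 S608
G01 X130.59 Y65.01 F1759
G01 X130.59 Y25.49
G01 X89.68 Y25.49
G01 X89.68 Y65.01
M5
G0 X0.00 Y0.00

Since the viewBox matches the mm dimensions, user units are millimetres directly. The only transform is the Y-flip y_m = 117.73 − y_svg.

Shape 1 is a closed polygon drawn with `<polygon>`. Its stroke #0000ff means score at S608, F1759. After flipping Y the toolpath is (194.50,7.96) → (64.42,65.48) → (72.68,39.18) → (24.19,96.53) → (110.45,69.33) → (192.64,80.05) → (194.50,7.96), returning to the start.

Shape 2 is a closed polygon drawn with `<path>`. Its stroke #0000ff means score at S608, F1759. After flipping Y the toolpath is (182.98,105.40) → (40.13,66.49) → (77.93,104.78) → (170.55,100.52) → (182.98,105.40), returning to the start.

Shape 3 is a cubic bezier drawn with `<path>`. Its stroke #0000ff means score at S608, F1759. After flipping Y the toolpath is (92.12,64.31) → (108.24,69.65) → (133.87,79.26) → (141.13,75.74).

Shape 4 is a rectangle drawn with `<rect>`. Its stroke #0000ff means score at S608, F1759. After flipping Y the toolpath is (74.42,66.79) → (168.44,66.79) → (168.44,43.74) → (74.42,43.74) → (74.42,66.79), returning to the start.

Shape 5 is a rectangle drawn with `<path>`. Its stroke #0000ff means score at S608, F1759. After flipping Y the toolpath is (61.61,111.26) → (157.05,111.26) → (157.05,76.17) → (61.61,76.17) → (61.61,111.26), returning to the start.

Shape 6 is a rectangle drawn with `<rect>`. Its stroke #0000ff means score at S608, F1759. After flipping Y the toolpath is (89.68,65.01) → (130.59,65.01) → (130.59,25.49) → (89.68,25.49) → (89.68,65.01), returning to the start.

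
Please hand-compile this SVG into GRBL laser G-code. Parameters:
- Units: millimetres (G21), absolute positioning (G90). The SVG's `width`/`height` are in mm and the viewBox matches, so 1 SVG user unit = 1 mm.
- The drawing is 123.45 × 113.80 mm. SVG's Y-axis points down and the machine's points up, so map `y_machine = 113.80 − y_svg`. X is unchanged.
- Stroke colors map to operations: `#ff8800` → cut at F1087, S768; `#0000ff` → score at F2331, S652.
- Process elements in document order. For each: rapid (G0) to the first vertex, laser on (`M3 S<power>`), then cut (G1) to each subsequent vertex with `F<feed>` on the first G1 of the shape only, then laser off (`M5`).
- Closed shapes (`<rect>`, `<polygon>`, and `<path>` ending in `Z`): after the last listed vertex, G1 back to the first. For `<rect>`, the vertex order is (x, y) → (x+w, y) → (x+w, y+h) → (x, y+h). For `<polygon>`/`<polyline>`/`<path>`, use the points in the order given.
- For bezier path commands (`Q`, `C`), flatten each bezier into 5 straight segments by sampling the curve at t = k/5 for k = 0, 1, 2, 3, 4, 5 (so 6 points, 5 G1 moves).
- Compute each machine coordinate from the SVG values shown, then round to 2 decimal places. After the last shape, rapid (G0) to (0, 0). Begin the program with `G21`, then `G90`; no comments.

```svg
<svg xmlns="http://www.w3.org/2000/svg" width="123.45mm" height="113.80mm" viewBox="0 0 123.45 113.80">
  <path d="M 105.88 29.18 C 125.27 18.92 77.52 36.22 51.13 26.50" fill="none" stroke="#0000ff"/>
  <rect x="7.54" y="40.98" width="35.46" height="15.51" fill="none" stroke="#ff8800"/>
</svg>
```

G21
G90
G0 X105.88 Y84.62
M3 S652
G1 X110.17 Y87.91 F2331
G1 X102.58 Y87.20
G1 X87.39 Y85.11
G1 X68.82 Y84.27
G1 X51.13 Y87.30
M5
G0 X7.54 Y72.82
M3 S768
G1 X43.00 Y72.82 F1087
G1 X43.00 Y57.31
G1 X7.54 Y57.31
G1 X7.54 Y72.82
M5
G0 X0.00 Y0.00

Since the viewBox matches the mm dimensions, user units are millimetres directly. The only transform is the Y-flip y_m = 113.80 − y_svg.

Shape 1 is a cubic bezier drawn with `<path>`. Its stroke #0000ff means score at S652, F2331. After flipping Y the toolpath is (105.88,84.62) → (110.17,87.91) → (102.58,87.20) → (87.39,85.11) → (68.82,84.27) → (51.13,87.30).

Shape 2 is a rectangle drawn with `<rect>`. Its stroke #ff8800 means cut at S768, F1087. After flipping Y the toolpath is (7.54,72.82) → (43.00,72.82) → (43.00,57.31) → (7.54,57.31) → (7.54,72.82), returning to the start.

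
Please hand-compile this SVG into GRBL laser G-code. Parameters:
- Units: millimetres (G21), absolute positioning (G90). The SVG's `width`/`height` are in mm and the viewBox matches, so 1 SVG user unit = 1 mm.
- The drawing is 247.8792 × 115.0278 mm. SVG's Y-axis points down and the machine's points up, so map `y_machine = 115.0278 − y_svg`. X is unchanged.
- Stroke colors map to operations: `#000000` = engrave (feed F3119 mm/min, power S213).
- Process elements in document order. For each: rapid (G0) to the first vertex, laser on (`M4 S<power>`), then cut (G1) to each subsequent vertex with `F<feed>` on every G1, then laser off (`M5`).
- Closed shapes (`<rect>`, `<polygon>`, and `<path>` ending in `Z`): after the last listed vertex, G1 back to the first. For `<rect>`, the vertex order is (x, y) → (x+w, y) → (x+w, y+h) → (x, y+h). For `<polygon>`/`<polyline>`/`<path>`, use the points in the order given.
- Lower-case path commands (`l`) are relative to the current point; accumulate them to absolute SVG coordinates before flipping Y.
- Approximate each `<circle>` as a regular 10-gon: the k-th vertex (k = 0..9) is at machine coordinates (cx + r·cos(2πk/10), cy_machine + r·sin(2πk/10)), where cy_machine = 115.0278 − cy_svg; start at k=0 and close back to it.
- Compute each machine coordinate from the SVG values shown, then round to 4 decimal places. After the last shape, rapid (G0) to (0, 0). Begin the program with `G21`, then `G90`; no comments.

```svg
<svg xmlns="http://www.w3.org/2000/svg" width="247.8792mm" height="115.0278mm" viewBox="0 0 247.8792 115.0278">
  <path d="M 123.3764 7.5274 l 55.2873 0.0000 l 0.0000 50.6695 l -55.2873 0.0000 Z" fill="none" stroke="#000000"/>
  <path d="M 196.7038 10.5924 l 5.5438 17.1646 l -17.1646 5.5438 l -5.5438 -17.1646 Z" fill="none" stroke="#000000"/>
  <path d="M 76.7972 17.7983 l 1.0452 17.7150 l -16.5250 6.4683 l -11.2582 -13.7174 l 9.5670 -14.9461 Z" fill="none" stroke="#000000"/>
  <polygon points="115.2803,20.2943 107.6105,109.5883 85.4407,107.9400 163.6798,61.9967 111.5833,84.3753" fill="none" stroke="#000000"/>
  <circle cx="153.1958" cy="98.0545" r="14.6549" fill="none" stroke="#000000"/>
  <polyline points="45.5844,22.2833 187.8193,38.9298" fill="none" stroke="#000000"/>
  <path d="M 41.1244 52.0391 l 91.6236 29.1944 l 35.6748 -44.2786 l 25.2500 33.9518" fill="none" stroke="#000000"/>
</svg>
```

G21
G90
G0 X123.3764 Y107.5004
M4 S213
G1 X178.6637 Y107.5004 F3119
G1 X178.6637 Y56.8309 F3119
G1 X123.3764 Y56.8309 F3119
G1 X123.3764 Y107.5004 F3119
M5
G0 X196.7038 Y104.4354
M4 S213
G1 X202.2476 Y87.2708 F3119
G1 X185.0830 Y81.7270 F3119
G1 X179.5392 Y98.8916 F3119
G1 X196.7038 Y104.4354 F3119
M5
G0 X76.7972 Y97.2295
M4 S213
G1 X77.8424 Y79.5145 F3119
G1 X61.3174 Y73.0462 F3119
G1 X50.0592 Y86.7636 F3119
G1 X59.6262 Y101.7097 F3119
G1 X76.7972 Y97.2295 F3119
M5
G0 X115.2803 Y94.7335
M4 S213
G1 X107.6105 Y5.4395 F3119
G1 X85.4407 Y7.0878 F3119
G1 X163.6798 Y53.0311 F3119
G1 X111.5833 Y30.6525 F3119
G1 X115.2803 Y94.7335 F3119
M5
G0 X167.8507 Y16.9733
M4 S213
G1 X165.0519 Y25.5872 F3119
G1 X157.7244 Y30.9109 F3119
G1 X148.6672 Y30.9109 F3119
G1 X141.3397 Y25.5872 F3119
G1 X138.5409 Y16.9733 F3119
G1 X141.3397 Y8.3594 F3119
G1 X148.6672 Y3.0357 F3119
G1 X157.7244 Y3.0357 F3119
G1 X165.0519 Y8.3594 F3119
G1 X167.8507 Y16.9733 F3119
M5
G0 X45.5844 Y92.7445
M4 S213
G1 X187.8193 Y76.0980 F3119
M5
G0 X41.1244 Y62.9887
M4 S213
G1 X132.7480 Y33.7943 F3119
G1 X168.4228 Y78.0729 F3119
G1 X193.6728 Y44.1211 F3119
M5
G0 X0.0000 Y0.0000

1 u = 1 mm; y_m = 115.0278 − y.

[1] `<path>` rectangle, #000000→engrave S213 F3119: (123.3764,107.5004) → (178.6637,107.5004) → (178.6637,56.8309) → (123.3764,56.8309) → (123.3764,107.5004) (closed)

[2] `<path>` regular polygon, #000000→engrave S213 F3119: (196.7038,104.4354) → (202.2476,87.2708) → (185.0830,81.7270) → (179.5392,98.8916) → (196.7038,104.4354) (closed)

[3] `<path>` regular polygon, #000000→engrave S213 F3119: (76.7972,97.2295) → (77.8424,79.5145) → (61.3174,73.0462) → (50.0592,86.7636) → (59.6262,101.7097) → (76.7972,97.2295) (closed)

[4] `<polygon>` closed polygon, #000000→engrave S213 F3119: (115.2803,94.7335) → (107.6105,5.4395) → (85.4407,7.0878) → (163.6798,53.0311) → (111.5833,30.6525) → (115.2803,94.7335) (closed)

[5] `<circle>` circle, #000000→engrave S213 F3119: (167.8507,16.9733) → (165.0519,25.5872) → (157.7244,30.9109) → (148.6672,30.9109) → (141.3397,25.5872) → (138.5409,16.9733) → (141.3397,8.3594) → (148.6672,3.0357) → (157.7244,3.0357) → (165.0519,8.3594) → (167.8507,16.9733) (closed)

[6] `<polyline>` line segment, #000000→engrave S213 F3119: (45.5844,92.7445) → (187.8193,76.0980)

[7] `<path>` open polyline, #000000→engrave S213 F3119: (41.1244,62.9887) → (132.7480,33.7943) → (168.4228,78.0729) → (193.6728,44.1211)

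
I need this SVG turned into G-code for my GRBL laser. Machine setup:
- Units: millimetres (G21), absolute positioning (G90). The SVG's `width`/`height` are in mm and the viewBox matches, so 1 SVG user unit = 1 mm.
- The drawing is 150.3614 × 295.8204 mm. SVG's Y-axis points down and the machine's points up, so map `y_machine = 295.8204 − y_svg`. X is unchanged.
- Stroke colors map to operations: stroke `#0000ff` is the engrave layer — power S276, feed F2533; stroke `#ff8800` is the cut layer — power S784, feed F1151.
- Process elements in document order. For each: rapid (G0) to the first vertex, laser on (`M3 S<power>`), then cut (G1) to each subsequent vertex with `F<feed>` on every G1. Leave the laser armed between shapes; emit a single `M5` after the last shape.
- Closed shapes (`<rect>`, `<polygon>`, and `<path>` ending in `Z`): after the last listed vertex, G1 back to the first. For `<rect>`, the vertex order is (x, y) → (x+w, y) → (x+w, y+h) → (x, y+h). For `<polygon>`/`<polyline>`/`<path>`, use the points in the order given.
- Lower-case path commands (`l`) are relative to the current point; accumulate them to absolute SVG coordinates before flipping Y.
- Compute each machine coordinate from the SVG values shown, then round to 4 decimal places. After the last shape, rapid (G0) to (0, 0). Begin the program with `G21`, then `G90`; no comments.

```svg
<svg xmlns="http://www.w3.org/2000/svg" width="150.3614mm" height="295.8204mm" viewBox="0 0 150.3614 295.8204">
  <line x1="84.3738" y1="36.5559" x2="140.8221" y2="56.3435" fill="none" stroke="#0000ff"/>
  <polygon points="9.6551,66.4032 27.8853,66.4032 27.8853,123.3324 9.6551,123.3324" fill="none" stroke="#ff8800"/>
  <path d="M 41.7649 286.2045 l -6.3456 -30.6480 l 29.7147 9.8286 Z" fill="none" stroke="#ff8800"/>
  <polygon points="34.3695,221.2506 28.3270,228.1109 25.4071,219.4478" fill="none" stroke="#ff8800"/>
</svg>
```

G21
G90
G0 X84.3738 Y259.2645
M3 S276
G1 X140.8221 Y239.4769 F2533
G0 X9.6551 Y229.4172
M3 S784
G1 X27.8853 Y229.4172 F1151
G1 X27.8853 Y172.4880 F1151
G1 X9.6551 Y172.4880 F1151
G1 X9.6551 Y229.4172 F1151
G0 X41.7649 Y9.6159
M3 S784
G1 X35.4193 Y40.2639 F1151
G1 X65.1340 Y30.4353 F1151
G1 X41.7649 Y9.6159 F1151
G0 X34.3695 Y74.5698
M3 S784
G1 X28.3270 Y67.7095 F1151
G1 X25.4071 Y76.3726 F1151
G1 X34.3695 Y74.5698 F1151
M5
G0 X0.0000 Y0.0000

Since the viewBox matches the mm dimensions, user units are millimetres directly. The only transform is the Y-flip y_m = 295.8204 − y_svg.

Shape 1 is a line segment drawn with `<line>`. Its stroke #0000ff means engrave at S276, F2533. After flipping Y the toolpath is (84.3738,259.2645) → (140.8221,239.4769).

Shape 2 is a rectangle drawn with `<polygon>`. Its stroke #ff8800 means cut at S784, F1151. After flipping Y the toolpath is (9.6551,229.4172) → (27.8853,229.4172) → (27.8853,172.4880) → (9.6551,172.4880) → (9.6551,229.4172), returning to the start.

Shape 3 is a regular polygon drawn with `<path>`. Its stroke #ff8800 means cut at S784, F1151. After flipping Y the toolpath is (41.7649,9.6159) → (35.4193,40.2639) → (65.1340,30.4353) → (41.7649,9.6159), returning to the start.

Shape 4 is a regular polygon drawn with `<polygon>`. Its stroke #ff8800 means cut at S784, F1151. After flipping Y the toolpath is (34.3695,74.5698) → (28.3270,67.7095) → (25.4071,76.3726) → (34.3695,74.5698), returning to the start.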